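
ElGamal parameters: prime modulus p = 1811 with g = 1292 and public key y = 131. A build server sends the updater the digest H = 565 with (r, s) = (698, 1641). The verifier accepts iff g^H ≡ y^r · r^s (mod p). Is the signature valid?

valid

Left side g^H mod p:
Squares mod 1811: 1292^1≡1292, 1292^2≡1333, 1292^4≡298, 1292^8≡65, 1292^16≡603, 1292^32≡1409, 1292^64≡425, 1292^128≡1336, 1292^256≡1061, 1292^512≡1090
565 = 512 + 32 + 16 + 4 + 1, so 1292^565 ≡ 1090·1409·603·298·1292 ≡ 1108 (mod 1811)
Right side y^r · r^s mod p:
Squares mod 1811: 131^1≡131, 131^2≡862, 131^4≡534, 131^8≡829, 131^16≡872, 131^32≡1575, 131^64≡1366, 131^128≡626, 131^256≡700, 131^512≡1030
698 = 512 + 128 + 32 + 16 + 8 + 2, so 131^698 ≡ 1030·626·1575·872·829·862 ≡ 140 (mod 1811)
Squares mod 1811: 698^1≡698, 698^2≡45, 698^4≡214, 698^8≡521, 698^16≡1602, 698^32≡217, 698^64≡3, 698^128≡9, 698^256≡81, 698^512≡1128, 698^1024≡1062
1641 = 1024 + 512 + 64 + 32 + 8 + 1, so 698^1641 ≡ 1062·1128·3·217·521·698 ≡ 1198 (mod 1811)
140·1198 = 167720 ≡ 1108 (mod 1811)
1108 ≡ 1108 (mod 1811), so the signature is genuine.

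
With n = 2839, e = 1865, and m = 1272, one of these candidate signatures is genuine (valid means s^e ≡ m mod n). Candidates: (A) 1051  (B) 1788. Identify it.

Candidate A: Squares mod 2839: 1051^1≡1051, 1051^2≡230, 1051^4≡1798, 1051^8≡2022, 1051^16≡324, 1051^32≡2772, 1051^64≡1650, 1051^128≡2738, 1051^256≡1684, 1051^512≡2534, 1051^1024≡2177; 1865 = 1024 + 512 + 256 + 64 + 8 + 1, so 1051^1865 ≡ 2177·2534·1684·1650·2022·1051 ≡ 1567 (mod 2839)
Candidate B: Squares mod 2839: 1788^1≡1788, 1788^2≡230, 1788^4≡1798, 1788^8≡2022, 1788^16≡324, 1788^32≡2772, 1788^64≡1650, 1788^128≡2738, 1788^256≡1684, 1788^512≡2534, 1788^1024≡2177; 1865 = 1024 + 512 + 256 + 64 + 8 + 1, so 1788^1865 ≡ 2177·2534·1684·1650·2022·1788 ≡ 1272 (mod 2839)
  → matches m = 1272

B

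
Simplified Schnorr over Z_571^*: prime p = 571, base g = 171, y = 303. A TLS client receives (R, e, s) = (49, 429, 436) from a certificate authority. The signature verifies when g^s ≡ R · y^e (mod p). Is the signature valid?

valid

g^s mod p:
171^436 mod 571 = 163
R · y^e mod p:
303^429 mod 571 = 283
49·283 = 13867 ≡ 163 (mod 571)
163 ≡ 163 (mod 571); signature holds.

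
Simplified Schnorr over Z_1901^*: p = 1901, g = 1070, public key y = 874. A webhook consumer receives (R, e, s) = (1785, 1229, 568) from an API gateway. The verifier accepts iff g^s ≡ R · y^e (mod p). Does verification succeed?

passes

g^s mod p:
Squares mod 1901: 1070^1≡1070, 1070^2≡498, 1070^4≡874, 1070^8≡1575, 1070^16≡1721, 1070^32≡83, 1070^64≡1186, 1070^128≡1757, 1070^256≡1726, 1070^512≡209
568 = 512 + 32 + 16 + 8, so 1070^568 ≡ 209·83·1721·1575 ≡ 1094 (mod 1901)
R · y^e mod p:
Squares mod 1901: 874^1≡874, 874^2≡1575, 874^4≡1721, 874^8≡83, 874^16≡1186, 874^32≡1757, 874^64≡1726, 874^128≡209, 874^256≡1859, 874^512≡1764, 874^1024≡1660
1229 = 1024 + 128 + 64 + 8 + 4 + 1, so 874^1229 ≡ 1660·209·1726·83·1721·874 ≡ 220 (mod 1901)
1785·220 = 392700 ≡ 1094 (mod 1901)
1094 ≡ 1094 (mod 1901); signature holds.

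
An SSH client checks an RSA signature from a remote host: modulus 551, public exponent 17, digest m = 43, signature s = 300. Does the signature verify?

does not verify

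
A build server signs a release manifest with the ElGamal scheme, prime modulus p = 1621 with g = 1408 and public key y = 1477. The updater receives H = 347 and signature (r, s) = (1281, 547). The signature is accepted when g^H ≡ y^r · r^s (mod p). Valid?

no

Left side g^H mod p:
Squares mod 1621: 1408^1≡1408, 1408^2≡1602, 1408^4≡361, 1408^8≡641, 1408^16≡768, 1408^32≡1401, 1408^64≡1391, 1408^128≡1028, 1408^256≡1513
347 = 256 + 64 + 16 + 8 + 2 + 1, so 1408^347 ≡ 1513·1391·768·641·1602·1408 ≡ 857 (mod 1621)
Right side y^r · r^s mod p:
Squares mod 1621: 1477^1≡1477, 1477^2≡1284, 1477^4≡99, 1477^8≡75, 1477^16≡762, 1477^32≡326, 1477^64≡911, 1477^128≡1590, 1477^256≡961, 1477^512≡1172, 1477^1024≡597
1281 = 1024 + 256 + 1, so 1477^1281 ≡ 597·961·1477 ≡ 638 (mod 1621)
Squares mod 1621: 1281^1≡1281, 1281^2≡509, 1281^4≡1342, 1281^8≡33, 1281^16≡1089, 1281^32≡970, 1281^64≡720, 1281^128≡1301, 1281^256≡277, 1281^512≡542
547 = 512 + 32 + 2 + 1, so 1281^547 ≡ 542·970·509·1281 ≡ 1565 (mod 1621)
638·1565 = 998470 ≡ 1555 (mod 1621)
857 ≠ 1555, so verification fails.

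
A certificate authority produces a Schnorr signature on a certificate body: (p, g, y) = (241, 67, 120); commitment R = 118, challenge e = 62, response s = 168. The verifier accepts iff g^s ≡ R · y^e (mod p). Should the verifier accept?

g^s mod p:
67^2 = 4489 ≡ 151
67^4 ≡ 151^2 = 22801 ≡ 147
67^8 ≡ 147^2 = 21609 ≡ 160
67^16 ≡ 160^2 = 25600 ≡ 54
67^32 ≡ 54^2 = 2916 ≡ 24
67^64 ≡ 24^2 = 576 ≡ 94
67^128 ≡ 94^2 = 8836 ≡ 160
168 = 128 + 32 + 8, so 67^168 ≡ 160·24·160 ≡ 91 (mod 241)
R · y^e mod p:
120^2 = 14400 ≡ 181
120^4 ≡ 181^2 = 32761 ≡ 226
120^8 ≡ 226^2 = 51076 ≡ 225
120^16 ≡ 225^2 = 50625 ≡ 15
120^32 ≡ 15^2 = 225
62 = 32 + 16 + 8 + 4 + 2, so 120^62 ≡ 225·15·225·226·181 ≡ 60 (mod 241)
118·60 = 7080 ≡ 91 (mod 241)
91 ≡ 91 (mod 241); signature holds.

accept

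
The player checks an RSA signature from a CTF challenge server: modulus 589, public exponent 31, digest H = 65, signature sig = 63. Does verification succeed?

fails

sig^2 ≡ 63^2 = 3969 ≡ 435
sig^4 ≡ 435^2 = 189225 ≡ 156
sig^8 ≡ 156^2 = 24336 ≡ 187
sig^16 ≡ 187^2 = 34969 ≡ 218
31 = 16 + 8 + 4 + 2 + 1, so sig^31 ≡ 218·187·156·435·63 ≡ 156 (mod 589)
sig^31 mod 589 = 156, but H = 65.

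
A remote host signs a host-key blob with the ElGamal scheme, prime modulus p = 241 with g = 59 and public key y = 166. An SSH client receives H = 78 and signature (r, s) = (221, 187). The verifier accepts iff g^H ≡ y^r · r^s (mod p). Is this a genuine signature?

Left side g^H mod p:
59^2 = 3481 ≡ 107
59^4 ≡ 107^2 = 11449 ≡ 122
59^8 ≡ 122^2 = 14884 ≡ 183
59^16 ≡ 183^2 = 33489 ≡ 231
59^32 ≡ 231^2 = 53361 ≡ 100
59^64 ≡ 100^2 = 10000 ≡ 119
78 = 64 + 8 + 4 + 2, so 59^78 ≡ 119·183·122·107 ≡ 106 (mod 241)
Right side y^r · r^s mod p:
166^2 = 27556 ≡ 82
166^4 ≡ 82^2 = 6724 ≡ 217
166^8 ≡ 217^2 = 47089 ≡ 94
166^16 ≡ 94^2 = 8836 ≡ 160
166^32 ≡ 160^2 = 25600 ≡ 54
166^64 ≡ 54^2 = 2916 ≡ 24
166^128 ≡ 24^2 = 576 ≡ 94
221 = 128 + 64 + 16 + 8 + 4 + 1, so 166^221 ≡ 94·24·160·94·217·166 ≡ 161 (mod 241)
221^2 = 48841 ≡ 159
221^4 ≡ 159^2 = 25281 ≡ 217
221^8 ≡ 217^2 = 47089 ≡ 94
221^16 ≡ 94^2 = 8836 ≡ 160
221^32 ≡ 160^2 = 25600 ≡ 54
221^64 ≡ 54^2 = 2916 ≡ 24
221^128 ≡ 24^2 = 576 ≡ 94
187 = 128 + 32 + 16 + 8 + 2 + 1, so 221^187 ≡ 94·54·160·94·159·221 ≡ 77 (mod 241)
161·77 = 12397 ≡ 106 (mod 241)
106 ≡ 106 (mod 241), so the signature is genuine.

genuine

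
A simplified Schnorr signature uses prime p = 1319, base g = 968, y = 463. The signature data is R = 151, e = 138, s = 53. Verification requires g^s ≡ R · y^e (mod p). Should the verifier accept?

accept

g^s mod p:
968^2 = 937024 ≡ 534
968^4 ≡ 534^2 = 285156 ≡ 252
968^8 ≡ 252^2 = 63504 ≡ 192
968^16 ≡ 192^2 = 36864 ≡ 1251
968^32 ≡ 1251^2 = 1565001 ≡ 667
53 = 32 + 16 + 4 + 1, so 968^53 ≡ 667·1251·252·968 ≡ 720 (mod 1319)
R · y^e mod p:
463^2 = 214369 ≡ 691
463^4 ≡ 691^2 = 477481 ≡ 3
463^8 ≡ 3^2 = 9
463^16 ≡ 9^2 = 81
463^32 ≡ 81^2 = 6561 ≡ 1285
463^64 ≡ 1285^2 = 1651225 ≡ 1156
463^128 ≡ 1156^2 = 1336336 ≡ 189
138 = 128 + 8 + 2, so 463^138 ≡ 189·9·691 ≡ 162 (mod 1319)
151·162 = 24462 ≡ 720 (mod 1319)
720 ≡ 720 (mod 1319); signature holds.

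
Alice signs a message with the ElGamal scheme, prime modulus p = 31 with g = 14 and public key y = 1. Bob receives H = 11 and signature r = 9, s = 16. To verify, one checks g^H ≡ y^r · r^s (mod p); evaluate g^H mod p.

9

14^2 = 196 ≡ 10
14^4 ≡ 10^2 = 100 ≡ 7
14^8 ≡ 7^2 = 49 ≡ 18
11 = 8 + 2 + 1, so 14^11 ≡ 18·10·14 ≡ 9 (mod 31)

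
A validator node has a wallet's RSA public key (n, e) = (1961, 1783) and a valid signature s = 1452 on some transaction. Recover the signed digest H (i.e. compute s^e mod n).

1822

s^2 ≡ 1452^2 = 2108304 ≡ 229
s^4 ≡ 229^2 = 52441 ≡ 1455
s^8 ≡ 1455^2 = 2117025 ≡ 1106
s^16 ≡ 1106^2 = 1223236 ≡ 1533
s^32 ≡ 1533^2 = 2350089 ≡ 811
s^64 ≡ 811^2 = 657721 ≡ 786
s^128 ≡ 786^2 = 617796 ≡ 81
s^256 ≡ 81^2 = 6561 ≡ 678
s^512 ≡ 678^2 = 459684 ≡ 810
s^1024 ≡ 810^2 = 656100 ≡ 1126
1783 = 1024 + 512 + 128 + 64 + 32 + 16 + 4 + 2 + 1, so s^1783 ≡ 1126·810·81·786·811·1533·1455·229·1452 ≡ 1822 (mod 1961)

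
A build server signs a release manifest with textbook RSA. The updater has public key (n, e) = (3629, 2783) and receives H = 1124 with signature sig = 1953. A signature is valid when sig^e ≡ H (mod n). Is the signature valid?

valid

Squares mod 3629: sig^1≡1953, sig^2≡130, sig^4≡2384, sig^8≡442, sig^16≡3027, sig^32≡3133, sig^64≡2873, sig^128≡1783, sig^256≡85, sig^512≡3596, sig^1024≡1089, sig^2048≡2867
2783 = 2048 + 512 + 128 + 64 + 16 + 8 + 4 + 2 + 1, so sig^2783 ≡ 2867·3596·1783·2873·3027·442·2384·130·1953 ≡ 1124 (mod 3629)
sig^2783 mod 3629 = 1124 matches H.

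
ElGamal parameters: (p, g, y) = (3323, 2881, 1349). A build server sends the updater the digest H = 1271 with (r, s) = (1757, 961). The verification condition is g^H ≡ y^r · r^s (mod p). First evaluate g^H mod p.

2881^2 = 8300161 ≡ 2630
2881^4 ≡ 2630^2 = 6916900 ≡ 1737
2881^8 ≡ 1737^2 = 3017169 ≡ 3208
2881^16 ≡ 3208^2 = 10291264 ≡ 3256
2881^32 ≡ 3256^2 = 10601536 ≡ 1166
2881^64 ≡ 1166^2 = 1359556 ≡ 449
2881^128 ≡ 449^2 = 201601 ≡ 2221
2881^256 ≡ 2221^2 = 4932841 ≡ 1509
2881^512 ≡ 1509^2 = 2277081 ≡ 826
2881^1024 ≡ 826^2 = 682276 ≡ 1061
1271 = 1024 + 128 + 64 + 32 + 16 + 4 + 2 + 1, so 2881^1271 ≡ 1061·2221·449·1166·3256·1737·2630·2881 ≡ 249 (mod 3323)

249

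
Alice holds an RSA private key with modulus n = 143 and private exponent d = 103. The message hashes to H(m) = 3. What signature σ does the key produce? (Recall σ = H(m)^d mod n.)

(H(m))^2 ≡ 3^2 = 9
(H(m))^4 ≡ 9^2 = 81
(H(m))^8 ≡ 81^2 = 6561 ≡ 126
(H(m))^16 ≡ 126^2 = 15876 ≡ 3
(H(m))^32 ≡ 3^2 = 9
(H(m))^64 ≡ 9^2 = 81
103 = 64 + 32 + 4 + 2 + 1, so (H(m))^103 ≡ 81·9·81·9·3 ≡ 16 (mod 143)

16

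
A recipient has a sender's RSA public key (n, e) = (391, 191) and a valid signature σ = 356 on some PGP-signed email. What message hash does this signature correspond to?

33

Squares mod 391: σ^1≡356, σ^2≡52, σ^4≡358, σ^8≡307, σ^16≡18, σ^32≡324, σ^64≡188, σ^128≡154
191 = 128 + 32 + 16 + 8 + 4 + 2 + 1, so σ^191 ≡ 154·324·18·307·358·52·356 ≡ 33 (mod 391)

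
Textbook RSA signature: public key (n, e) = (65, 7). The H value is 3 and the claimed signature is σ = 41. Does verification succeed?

fails

σ^7 mod 65 = 11
The recovered value 11 does not match the digest 3.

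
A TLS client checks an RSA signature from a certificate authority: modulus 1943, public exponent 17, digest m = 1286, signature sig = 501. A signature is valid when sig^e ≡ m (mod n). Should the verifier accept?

accept

Squares mod 1943: sig^1≡501, sig^2≡354, sig^4≡964, sig^8≡542, sig^16≡371
17 = 16 + 1, so sig^17 ≡ 371·501 ≡ 1286 (mod 1943)
Since 1286 equals the digest 1286, verification succeeds.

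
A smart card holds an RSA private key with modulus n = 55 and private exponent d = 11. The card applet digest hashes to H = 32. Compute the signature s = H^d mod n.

43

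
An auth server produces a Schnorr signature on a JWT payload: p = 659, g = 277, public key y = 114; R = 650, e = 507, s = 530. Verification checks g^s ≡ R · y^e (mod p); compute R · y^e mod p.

114^2 = 12996 ≡ 475
114^4 ≡ 475^2 = 225625 ≡ 247
114^8 ≡ 247^2 = 61009 ≡ 381
114^16 ≡ 381^2 = 145161 ≡ 181
114^32 ≡ 181^2 = 32761 ≡ 470
114^64 ≡ 470^2 = 220900 ≡ 135
114^128 ≡ 135^2 = 18225 ≡ 432
114^256 ≡ 432^2 = 186624 ≡ 127
507 = 256 + 128 + 64 + 32 + 16 + 8 + 2 + 1, so 114^507 ≡ 127·432·135·470·181·381·475·114 ≡ 348 (mod 659)
R · y^e ≡ 650·348 = 226200 ≡ 163 (mod 659)

163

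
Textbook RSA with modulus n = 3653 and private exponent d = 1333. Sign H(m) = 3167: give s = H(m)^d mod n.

(H(m))^1333 mod 3653 = 333

333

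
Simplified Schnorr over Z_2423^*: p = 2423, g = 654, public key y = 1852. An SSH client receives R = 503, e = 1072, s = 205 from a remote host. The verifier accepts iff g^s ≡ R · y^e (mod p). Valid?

g^s mod p:
654^2 = 427716 ≡ 1268
654^4 ≡ 1268^2 = 1607824 ≡ 1375
654^8 ≡ 1375^2 = 1890625 ≡ 685
654^16 ≡ 685^2 = 469225 ≡ 1586
654^32 ≡ 1586^2 = 2515396 ≡ 322
654^64 ≡ 322^2 = 103684 ≡ 1918
654^128 ≡ 1918^2 = 3678724 ≡ 610
205 = 128 + 64 + 8 + 4 + 1, so 654^205 ≡ 610·1918·685·1375·654 ≡ 1450 (mod 2423)
R · y^e mod p:
1852^2 = 3429904 ≡ 1359
1852^4 ≡ 1359^2 = 1846881 ≡ 555
1852^8 ≡ 555^2 = 308025 ≡ 304
1852^16 ≡ 304^2 = 92416 ≡ 342
1852^32 ≡ 342^2 = 116964 ≡ 660
1852^64 ≡ 660^2 = 435600 ≡ 1883
1852^128 ≡ 1883^2 = 3545689 ≡ 840
1852^256 ≡ 840^2 = 705600 ≡ 507
1852^512 ≡ 507^2 = 257049 ≡ 211
1852^1024 ≡ 211^2 = 44521 ≡ 907
1072 = 1024 + 32 + 16, so 1852^1072 ≡ 907·660·342 ≡ 1501 (mod 2423)
503·1501 = 755003 ≡ 1450 (mod 2423)
1450 ≡ 1450 (mod 2423); signature holds.

yes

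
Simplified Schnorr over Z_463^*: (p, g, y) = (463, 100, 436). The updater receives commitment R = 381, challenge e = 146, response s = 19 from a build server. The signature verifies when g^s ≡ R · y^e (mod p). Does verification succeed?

passes

g^s mod p:
100^2 = 10000 ≡ 277
100^4 ≡ 277^2 = 76729 ≡ 334
100^8 ≡ 334^2 = 111556 ≡ 436
100^16 ≡ 436^2 = 190096 ≡ 266
19 = 16 + 2 + 1, so 100^19 ≡ 266·277·100 ≡ 18 (mod 463)
R · y^e mod p:
436^2 = 190096 ≡ 266
436^4 ≡ 266^2 = 70756 ≡ 380
436^8 ≡ 380^2 = 144400 ≡ 407
436^16 ≡ 407^2 = 165649 ≡ 358
436^32 ≡ 358^2 = 128164 ≡ 376
436^64 ≡ 376^2 = 141376 ≡ 161
436^128 ≡ 161^2 = 25921 ≡ 456
146 = 128 + 16 + 2, so 436^146 ≡ 456·358·266 ≡ 124 (mod 463)
381·124 = 47244 ≡ 18 (mod 463)
18 ≡ 18 (mod 463); signature holds.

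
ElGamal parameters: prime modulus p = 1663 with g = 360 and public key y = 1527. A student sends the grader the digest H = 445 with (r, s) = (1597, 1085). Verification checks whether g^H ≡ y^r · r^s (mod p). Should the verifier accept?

reject

Left side g^H mod p:
Squares mod 1663: 360^1≡360, 360^2≡1549, 360^4≡1355, 360^8≡73, 360^16≡340, 360^32≡853, 360^64≡878, 360^128≡915, 360^256≡736
445 = 256 + 128 + 32 + 16 + 8 + 4 + 1, so 360^445 ≡ 736·915·853·340·73·1355·360 ≡ 1571 (mod 1663)
Right side y^r · r^s mod p:
Squares mod 1663: 1527^1≡1527, 1527^2≡203, 1527^4≡1297, 1527^8≡916, 1527^16≡904, 1527^32≡683, 1527^64≡849, 1527^128≡722, 1527^256≡765, 1527^512≡1512, 1527^1024≡1182
1597 = 1024 + 512 + 32 + 16 + 8 + 4 + 1, so 1527^1597 ≡ 1182·1512·683·904·916·1297·1527 ≡ 1053 (mod 1663)
Squares mod 1663: 1597^1≡1597, 1597^2≡1030, 1597^4≡1569, 1597^8≡521, 1597^16≡372, 1597^32≡355, 1597^64≡1300, 1597^128≡392, 1597^256≡668, 1597^512≡540, 1597^1024≡575
1085 = 1024 + 32 + 16 + 8 + 4 + 1, so 1597^1085 ≡ 575·355·372·521·1569·1597 ≡ 217 (mod 1663)
1053·217 = 228501 ≡ 670 (mod 1663)
1571 ≠ 670, so verification fails.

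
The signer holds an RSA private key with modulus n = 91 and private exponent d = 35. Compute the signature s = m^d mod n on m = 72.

67

m^2 ≡ 72^2 = 5184 ≡ 88
m^4 ≡ 88^2 = 7744 ≡ 9
m^8 ≡ 9^2 = 81
m^16 ≡ 81^2 = 6561 ≡ 9
m^32 ≡ 9^2 = 81
35 = 32 + 2 + 1, so m^35 ≡ 81·88·72 ≡ 67 (mod 91)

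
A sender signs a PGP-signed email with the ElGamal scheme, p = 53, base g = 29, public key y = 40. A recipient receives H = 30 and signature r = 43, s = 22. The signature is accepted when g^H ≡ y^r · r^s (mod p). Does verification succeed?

fails

Left side g^H mod p:
Squares mod 53: 29^1≡29, 29^2≡46, 29^4≡49, 29^8≡16, 29^16≡44
30 = 16 + 8 + 4 + 2, so 29^30 ≡ 44·16·49·46 ≡ 49 (mod 53)
Right side y^r · r^s mod p:
Squares mod 53: 40^1≡40, 40^2≡10, 40^4≡47, 40^8≡36, 40^16≡24, 40^32≡46
43 = 32 + 8 + 2 + 1, so 40^43 ≡ 46·36·10·40 ≡ 6 (mod 53)
Squares mod 53: 43^1≡43, 43^2≡47, 43^4≡36, 43^8≡24, 43^16≡46
22 = 16 + 4 + 2, so 43^22 ≡ 46·36·47 ≡ 28 (mod 53)
6·28 = 168 ≡ 9 (mod 53)
49 ≠ 9, so verification fails.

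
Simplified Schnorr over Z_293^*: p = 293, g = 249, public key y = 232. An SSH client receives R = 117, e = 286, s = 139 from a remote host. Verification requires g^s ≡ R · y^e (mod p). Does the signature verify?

g^s mod p:
249^139 mod 293 = 200
R · y^e mod p:
232^286 mod 293 = 172
117·172 = 20124 ≡ 200 (mod 293)
200 ≡ 200 (mod 293); signature holds.

verifies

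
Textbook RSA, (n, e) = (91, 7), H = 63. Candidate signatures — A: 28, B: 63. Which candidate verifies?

A

Candidate A: Squares mod 91: 28^1≡28, 28^2≡56, 28^4≡42; 7 = 4 + 2 + 1, so 28^7 ≡ 42·56·28 ≡ 63 (mod 91)
  → matches H = 63
Candidate B: Squares mod 91: 63^1≡63, 63^2≡56, 63^4≡42; 7 = 4 + 2 + 1, so 63^7 ≡ 42·56·63 ≡ 28 (mod 91)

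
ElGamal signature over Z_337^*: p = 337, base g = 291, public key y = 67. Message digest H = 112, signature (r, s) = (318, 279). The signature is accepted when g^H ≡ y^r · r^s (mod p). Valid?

Left side g^H mod p:
291^2 = 84681 ≡ 94
291^4 ≡ 94^2 = 8836 ≡ 74
291^8 ≡ 74^2 = 5476 ≡ 84
291^16 ≡ 84^2 = 7056 ≡ 316
291^32 ≡ 316^2 = 99856 ≡ 104
291^64 ≡ 104^2 = 10816 ≡ 32
112 = 64 + 32 + 16, so 291^112 ≡ 32·104·316 ≡ 208 (mod 337)
Right side y^r · r^s mod p:
67^2 = 4489 ≡ 108
67^4 ≡ 108^2 = 11664 ≡ 206
67^8 ≡ 206^2 = 42436 ≡ 311
67^16 ≡ 311^2 = 96721 ≡ 2
67^32 ≡ 2^2 = 4
67^64 ≡ 4^2 = 16
67^128 ≡ 16^2 = 256
67^256 ≡ 256^2 = 65536 ≡ 158
318 = 256 + 32 + 16 + 8 + 4 + 2, so 67^318 ≡ 158·4·2·311·206·108 ≡ 298 (mod 337)
318^2 = 101124 ≡ 24
318^4 ≡ 24^2 = 576 ≡ 239
318^8 ≡ 239^2 = 57121 ≡ 168
318^16 ≡ 168^2 = 28224 ≡ 253
318^32 ≡ 253^2 = 64009 ≡ 316
318^64 ≡ 316^2 = 99856 ≡ 104
318^128 ≡ 104^2 = 10816 ≡ 32
318^256 ≡ 32^2 = 1024 ≡ 13
279 = 256 + 16 + 4 + 2 + 1, so 318^279 ≡ 13·253·239·24·318 ≡ 326 (mod 337)
298·326 = 97148 ≡ 92 (mod 337)
208 ≠ 92, so verification fails.

no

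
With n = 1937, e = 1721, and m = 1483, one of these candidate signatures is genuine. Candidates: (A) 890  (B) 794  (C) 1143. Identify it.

B

Candidate A: Squares mod 1937: 890^1≡890, 890^2≡1804, 890^4≡256, 890^8≡1615, 890^16≡1023, 890^32≡549, 890^64≡1166, 890^128≡1719, 890^256≡1036, 890^512≡198, 890^1024≡464; 1721 = 1024 + 512 + 128 + 32 + 16 + 8 + 1, so 890^1721 ≡ 464·198·1719·549·1023·1615·890 ≡ 535 (mod 1937)
Candidate B: Squares mod 1937: 794^1≡794, 794^2≡911, 794^4≡885, 794^8≡677, 794^16≡1197, 794^32≡1366, 794^64≡625, 794^128≡1288, 794^256≡872, 794^512≡1080, 794^1024≡326; 1721 = 1024 + 512 + 128 + 32 + 16 + 8 + 1, so 794^1721 ≡ 326·1080·1288·1366·1197·677·794 ≡ 1483 (mod 1937)
  → matches m = 1483
Candidate C: Squares mod 1937: 1143^1≡1143, 1143^2≡911, 1143^4≡885, 1143^8≡677, 1143^16≡1197, 1143^32≡1366, 1143^64≡625, 1143^128≡1288, 1143^256≡872, 1143^512≡1080, 1143^1024≡326; 1721 = 1024 + 512 + 128 + 32 + 16 + 8 + 1, so 1143^1721 ≡ 326·1080·1288·1366·1197·677·1143 ≡ 454 (mod 1937)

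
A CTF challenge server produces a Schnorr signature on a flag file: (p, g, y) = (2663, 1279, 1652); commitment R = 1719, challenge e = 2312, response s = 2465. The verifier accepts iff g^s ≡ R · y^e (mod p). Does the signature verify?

g^s mod p:
1279^2 = 1635841 ≡ 759
1279^4 ≡ 759^2 = 576081 ≡ 873
1279^8 ≡ 873^2 = 762129 ≡ 511
1279^16 ≡ 511^2 = 261121 ≡ 147
1279^32 ≡ 147^2 = 21609 ≡ 305
1279^64 ≡ 305^2 = 93025 ≡ 2483
1279^128 ≡ 2483^2 = 6165289 ≡ 444
1279^256 ≡ 444^2 = 197136 ≡ 74
1279^512 ≡ 74^2 = 5476 ≡ 150
1279^1024 ≡ 150^2 = 22500 ≡ 1196
1279^2048 ≡ 1196^2 = 1430416 ≡ 385
2465 = 2048 + 256 + 128 + 32 + 1, so 1279^2465 ≡ 385·74·444·305·1279 ≡ 2620 (mod 2663)
R · y^e mod p:
1652^2 = 2729104 ≡ 2192
1652^4 ≡ 2192^2 = 4804864 ≡ 812
1652^8 ≡ 812^2 = 659344 ≡ 1583
1652^16 ≡ 1583^2 = 2505889 ≡ 6
1652^32 ≡ 6^2 = 36
1652^64 ≡ 36^2 = 1296
1652^128 ≡ 1296^2 = 1679616 ≡ 1926
1652^256 ≡ 1926^2 = 3709476 ≡ 2580
1652^512 ≡ 2580^2 = 6656400 ≡ 1563
1652^1024 ≡ 1563^2 = 2442969 ≡ 998
1652^2048 ≡ 998^2 = 996004 ≡ 42
2312 = 2048 + 256 + 8, so 1652^2312 ≡ 42·2580·1583 ≡ 2061 (mod 2663)
1719·2061 = 3542859 ≡ 1069 (mod 2663)
2620 ≠ 1069; the check fails.

does not verify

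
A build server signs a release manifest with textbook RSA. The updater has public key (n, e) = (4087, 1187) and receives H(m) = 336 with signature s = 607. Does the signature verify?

does not verify

Squares mod 4087: s^1≡607, s^2≡619, s^4≡3070, s^8≡278, s^16≡3718, s^32≡1290, s^64≡691, s^128≡3389, s^256≡851, s^512≡802, s^1024≡1545
1187 = 1024 + 128 + 32 + 2 + 1, so s^1187 ≡ 1545·3389·1290·619·607 ≡ 1290 (mod 4087)
1290 ≠ 336, so verification fails.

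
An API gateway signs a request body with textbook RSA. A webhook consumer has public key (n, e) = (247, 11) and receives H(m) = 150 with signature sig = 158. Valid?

sig^2 ≡ 158^2 = 24964 ≡ 17
sig^4 ≡ 17^2 = 289 ≡ 42
sig^8 ≡ 42^2 = 1764 ≡ 35
11 = 8 + 2 + 1, so sig^11 ≡ 35·17·158 ≡ 150 (mod 247)
150 = H(m), so the signature checks out.

yes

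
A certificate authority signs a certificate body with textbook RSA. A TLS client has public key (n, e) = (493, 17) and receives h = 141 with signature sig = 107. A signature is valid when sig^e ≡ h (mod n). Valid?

Squares mod 493: sig^1≡107, sig^2≡110, sig^4≡268, sig^8≡339, sig^16≡52
17 = 16 + 1, so sig^17 ≡ 52·107 ≡ 141 (mod 493)
Since 141 equals the digest 141, verification succeeds.

yes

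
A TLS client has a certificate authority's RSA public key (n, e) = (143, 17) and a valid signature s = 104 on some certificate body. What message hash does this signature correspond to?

91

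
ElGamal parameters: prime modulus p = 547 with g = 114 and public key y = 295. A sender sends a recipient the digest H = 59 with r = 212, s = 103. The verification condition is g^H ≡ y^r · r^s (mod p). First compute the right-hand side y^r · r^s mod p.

154

295^2 = 87025 ≡ 52
295^4 ≡ 52^2 = 2704 ≡ 516
295^8 ≡ 516^2 = 266256 ≡ 414
295^16 ≡ 414^2 = 171396 ≡ 185
295^32 ≡ 185^2 = 34225 ≡ 311
295^64 ≡ 311^2 = 96721 ≡ 449
295^128 ≡ 449^2 = 201601 ≡ 305
212 = 128 + 64 + 16 + 4, so 295^212 ≡ 305·449·185·516 ≡ 290 (mod 547)
212^2 = 44944 ≡ 90
212^4 ≡ 90^2 = 8100 ≡ 442
212^8 ≡ 442^2 = 195364 ≡ 85
212^16 ≡ 85^2 = 7225 ≡ 114
212^32 ≡ 114^2 = 12996 ≡ 415
212^64 ≡ 415^2 = 172225 ≡ 467
103 = 64 + 32 + 4 + 2 + 1, so 212^103 ≡ 467·415·442·90·212 ≡ 374 (mod 547)
y^r · r^s ≡ 290·374 = 108460 ≡ 154 (mod 547)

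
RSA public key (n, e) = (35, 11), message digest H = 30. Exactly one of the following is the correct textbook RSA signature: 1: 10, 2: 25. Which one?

Candidate 1: 10^2 = 100 ≡ 30; 10^4 ≡ 30^2 = 900 ≡ 25; 10^8 ≡ 25^2 = 625 ≡ 30; 11 = 8 + 2 + 1, so 10^11 ≡ 30·30·10 ≡ 5 (mod 35)
Candidate 2: 25^2 = 625 ≡ 30; 25^4 ≡ 30^2 = 900 ≡ 25; 25^8 ≡ 25^2 = 625 ≡ 30; 11 = 8 + 2 + 1, so 25^11 ≡ 30·30·25 ≡ 30 (mod 35)
  → matches H = 30

2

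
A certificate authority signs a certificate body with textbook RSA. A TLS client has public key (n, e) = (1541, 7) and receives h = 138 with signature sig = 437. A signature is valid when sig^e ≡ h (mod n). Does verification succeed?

passes

sig^2 ≡ 437^2 = 190969 ≡ 1426
sig^4 ≡ 1426^2 = 2033476 ≡ 897
7 = 4 + 2 + 1, so sig^7 ≡ 897·1426·437 ≡ 138 (mod 1541)
Since 138 equals the digest 138, verification succeeds.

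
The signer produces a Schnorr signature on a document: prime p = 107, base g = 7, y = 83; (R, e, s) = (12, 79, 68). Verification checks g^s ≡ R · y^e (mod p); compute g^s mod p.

23

7^2 = 49
7^4 ≡ 49^2 = 2401 ≡ 47
7^8 ≡ 47^2 = 2209 ≡ 69
7^16 ≡ 69^2 = 4761 ≡ 53
7^32 ≡ 53^2 = 2809 ≡ 27
7^64 ≡ 27^2 = 729 ≡ 87
68 = 64 + 4, so 7^68 ≡ 87·47 ≡ 23 (mod 107)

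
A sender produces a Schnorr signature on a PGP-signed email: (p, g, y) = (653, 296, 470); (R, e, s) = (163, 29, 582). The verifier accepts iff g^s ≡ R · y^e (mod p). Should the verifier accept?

reject

g^s mod p:
296^2 = 87616 ≡ 114
296^4 ≡ 114^2 = 12996 ≡ 589
296^8 ≡ 589^2 = 346921 ≡ 178
296^16 ≡ 178^2 = 31684 ≡ 340
296^32 ≡ 340^2 = 115600 ≡ 19
296^64 ≡ 19^2 = 361
296^128 ≡ 361^2 = 130321 ≡ 374
296^256 ≡ 374^2 = 139876 ≡ 134
296^512 ≡ 134^2 = 17956 ≡ 325
582 = 512 + 64 + 4 + 2, so 296^582 ≡ 325·361·589·114 ≡ 134 (mod 653)
R · y^e mod p:
470^2 = 220900 ≡ 186
470^4 ≡ 186^2 = 34596 ≡ 640
470^8 ≡ 640^2 = 409600 ≡ 169
470^16 ≡ 169^2 = 28561 ≡ 482
29 = 16 + 8 + 4 + 1, so 470^29 ≡ 482·169·640·470 ≡ 384 (mod 653)
163·384 = 62592 ≡ 557 (mod 653)
134 ≠ 557; the check fails.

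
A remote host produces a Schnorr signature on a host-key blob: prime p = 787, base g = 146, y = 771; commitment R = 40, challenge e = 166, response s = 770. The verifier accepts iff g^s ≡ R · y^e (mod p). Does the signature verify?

verifies

g^s mod p:
146^2 = 21316 ≡ 67
146^4 ≡ 67^2 = 4489 ≡ 554
146^8 ≡ 554^2 = 306916 ≡ 773
146^16 ≡ 773^2 = 597529 ≡ 196
146^32 ≡ 196^2 = 38416 ≡ 640
146^64 ≡ 640^2 = 409600 ≡ 360
146^128 ≡ 360^2 = 129600 ≡ 532
146^256 ≡ 532^2 = 283024 ≡ 491
146^512 ≡ 491^2 = 241081 ≡ 259
770 = 512 + 256 + 2, so 146^770 ≡ 259·491·67 ≡ 261 (mod 787)
R · y^e mod p:
771^2 = 594441 ≡ 256
771^4 ≡ 256^2 = 65536 ≡ 215
771^8 ≡ 215^2 = 46225 ≡ 579
771^16 ≡ 579^2 = 335241 ≡ 766
771^32 ≡ 766^2 = 586756 ≡ 441
771^64 ≡ 441^2 = 194481 ≡ 92
771^128 ≡ 92^2 = 8464 ≡ 594
166 = 128 + 32 + 4 + 2, so 771^166 ≡ 594·441·215·256 ≡ 341 (mod 787)
40·341 = 13640 ≡ 261 (mod 787)
261 ≡ 261 (mod 787); signature holds.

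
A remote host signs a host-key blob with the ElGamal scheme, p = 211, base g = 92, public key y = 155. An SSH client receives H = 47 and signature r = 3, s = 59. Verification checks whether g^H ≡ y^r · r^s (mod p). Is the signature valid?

invalid

Left side g^H mod p:
Squares mod 211: 92^1≡92, 92^2≡24, 92^4≡154, 92^8≡84, 92^16≡93, 92^32≡209
47 = 32 + 8 + 4 + 2 + 1, so 92^47 ≡ 209·84·154·24·92 ≡ 131 (mod 211)
Right side y^r · r^s mod p:
Squares mod 211: 155^1≡155, 155^2≡182
3 = 2 + 1, so 155^3 ≡ 182·155 ≡ 147 (mod 211)
Squares mod 211: 3^1≡3, 3^2≡9, 3^4≡81, 3^8≡20, 3^16≡189, 3^32≡62
59 = 32 + 16 + 8 + 2 + 1, so 3^59 ≡ 62·189·20·9·3 ≡ 41 (mod 211)
147·41 = 6027 ≡ 119 (mod 211)
131 ≠ 119, so verification fails.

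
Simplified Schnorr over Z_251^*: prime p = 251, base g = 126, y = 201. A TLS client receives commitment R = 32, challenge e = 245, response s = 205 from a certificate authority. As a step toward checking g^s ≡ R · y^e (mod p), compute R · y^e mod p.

102

201^2 = 40401 ≡ 241
201^4 ≡ 241^2 = 58081 ≡ 100
201^8 ≡ 100^2 = 10000 ≡ 211
201^16 ≡ 211^2 = 44521 ≡ 94
201^32 ≡ 94^2 = 8836 ≡ 51
201^64 ≡ 51^2 = 2601 ≡ 91
201^128 ≡ 91^2 = 8281 ≡ 249
245 = 128 + 64 + 32 + 16 + 4 + 1, so 201^245 ≡ 249·91·51·94·100·201 ≡ 113 (mod 251)
R · y^e ≡ 32·113 = 3616 ≡ 102 (mod 251)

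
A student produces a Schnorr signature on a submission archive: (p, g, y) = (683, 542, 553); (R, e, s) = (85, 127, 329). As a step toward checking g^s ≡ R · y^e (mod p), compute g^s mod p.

100

542^2 = 293764 ≡ 74
542^4 ≡ 74^2 = 5476 ≡ 12
542^8 ≡ 12^2 = 144
542^16 ≡ 144^2 = 20736 ≡ 246
542^32 ≡ 246^2 = 60516 ≡ 412
542^64 ≡ 412^2 = 169744 ≡ 360
542^128 ≡ 360^2 = 129600 ≡ 513
542^256 ≡ 513^2 = 263169 ≡ 214
329 = 256 + 64 + 8 + 1, so 542^329 ≡ 214·360·144·542 ≡ 100 (mod 683)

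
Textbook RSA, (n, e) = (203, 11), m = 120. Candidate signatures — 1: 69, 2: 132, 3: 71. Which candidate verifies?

Candidate 1: Squares mod 203: 69^1≡69, 69^2≡92, 69^4≡141, 69^8≡190; 11 = 8 + 2 + 1, so 69^11 ≡ 190·92·69 ≡ 97 (mod 203)
Candidate 2: Squares mod 203: 132^1≡132, 132^2≡169, 132^4≡141, 132^8≡190; 11 = 8 + 2 + 1, so 132^11 ≡ 190·169·132 ≡ 83 (mod 203)
Candidate 3: Squares mod 203: 71^1≡71, 71^2≡169, 71^4≡141, 71^8≡190; 11 = 8 + 2 + 1, so 71^11 ≡ 190·169·71 ≡ 120 (mod 203)
  → matches m = 120

3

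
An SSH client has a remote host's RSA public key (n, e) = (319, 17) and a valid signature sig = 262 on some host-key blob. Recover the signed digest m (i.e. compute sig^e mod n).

59

Squares mod 319: sig^1≡262, sig^2≡59, sig^4≡291, sig^8≡146, sig^16≡262
17 = 16 + 1, so sig^17 ≡ 262·262 ≡ 59 (mod 319)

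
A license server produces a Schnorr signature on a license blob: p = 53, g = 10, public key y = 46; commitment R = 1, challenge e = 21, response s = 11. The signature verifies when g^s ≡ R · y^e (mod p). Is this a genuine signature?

genuine

g^s mod p:
Squares mod 53: 10^1≡10, 10^2≡47, 10^4≡36, 10^8≡24
11 = 8 + 2 + 1, so 10^11 ≡ 24·47·10 ≡ 44 (mod 53)
R · y^e mod p:
Squares mod 53: 46^1≡46, 46^2≡49, 46^4≡16, 46^8≡44, 46^16≡28
21 = 16 + 4 + 1, so 46^21 ≡ 28·16·46 ≡ 44 (mod 53)
1·44 = 44 ≡ 44 (mod 53)
44 ≡ 44 (mod 53); signature holds.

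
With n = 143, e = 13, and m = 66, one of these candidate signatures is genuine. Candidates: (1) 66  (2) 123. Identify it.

1

Candidate 1: 66^2 = 4356 ≡ 66; 66^4 ≡ 66^2 = 4356 ≡ 66; 66^8 ≡ 66^2 = 4356 ≡ 66; 13 = 8 + 4 + 1, so 66^13 ≡ 66·66·66 ≡ 66 (mod 143)
  → matches m = 66
Candidate 2: 123^2 = 15129 ≡ 114; 123^4 ≡ 114^2 = 12996 ≡ 126; 123^8 ≡ 126^2 = 15876 ≡ 3; 13 = 8 + 4 + 1, so 123^13 ≡ 3·126·123 ≡ 19 (mod 143)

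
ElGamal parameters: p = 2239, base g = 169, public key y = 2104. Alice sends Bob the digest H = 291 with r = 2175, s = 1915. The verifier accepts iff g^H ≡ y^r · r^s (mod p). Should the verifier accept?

Left side g^H mod p:
169^2 = 28561 ≡ 1693
169^4 ≡ 1693^2 = 2866249 ≡ 329
169^8 ≡ 329^2 = 108241 ≡ 769
169^16 ≡ 769^2 = 591361 ≡ 265
169^32 ≡ 265^2 = 70225 ≡ 816
169^64 ≡ 816^2 = 665856 ≡ 873
169^128 ≡ 873^2 = 762129 ≡ 869
169^256 ≡ 869^2 = 755161 ≡ 618
291 = 256 + 32 + 2 + 1, so 169^291 ≡ 618·816·1693·169 ≡ 376 (mod 2239)
Right side y^r · r^s mod p:
2104^2 = 4426816 ≡ 313
2104^4 ≡ 313^2 = 97969 ≡ 1692
2104^8 ≡ 1692^2 = 2862864 ≡ 1422
2104^16 ≡ 1422^2 = 2022084 ≡ 267
2104^32 ≡ 267^2 = 71289 ≡ 1880
2104^64 ≡ 1880^2 = 3534400 ≡ 1258
2104^128 ≡ 1258^2 = 1582564 ≡ 1830
2104^256 ≡ 1830^2 = 3348900 ≡ 1595
2104^512 ≡ 1595^2 = 2544025 ≡ 521
2104^1024 ≡ 521^2 = 271441 ≡ 522
2104^2048 ≡ 522^2 = 272484 ≡ 1565
2175 = 2048 + 64 + 32 + 16 + 8 + 4 + 2 + 1, so 2104^2175 ≡ 1565·1258·1880·267·1422·1692·313·2104 ≡ 678 (mod 2239)
2175^2 = 4730625 ≡ 1857
2175^4 ≡ 1857^2 = 3448449 ≡ 389
2175^8 ≡ 389^2 = 151321 ≡ 1308
2175^16 ≡ 1308^2 = 1710864 ≡ 268
2175^32 ≡ 268^2 = 71824 ≡ 176
2175^64 ≡ 176^2 = 30976 ≡ 1869
2175^128 ≡ 1869^2 = 3493161 ≡ 321
2175^256 ≡ 321^2 = 103041 ≡ 47
2175^512 ≡ 47^2 = 2209
2175^1024 ≡ 2209^2 = 4879681 ≡ 900
1915 = 1024 + 512 + 256 + 64 + 32 + 16 + 8 + 2 + 1, so 2175^1915 ≡ 900·2209·47·1869·176·268·1308·1857·2175 ≡ 943 (mod 2239)
678·943 = 639354 ≡ 1239 (mod 2239)
376 ≠ 1239, so verification fails.

reject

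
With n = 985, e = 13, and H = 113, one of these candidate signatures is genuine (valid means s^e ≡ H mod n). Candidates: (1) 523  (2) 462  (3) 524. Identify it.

Candidate 1: Squares mod 985: 523^1≡523, 523^2≡684, 523^4≡966, 523^8≡361; 13 = 8 + 4 + 1, so 523^13 ≡ 361·966·523 ≡ 113 (mod 985)
  → matches H = 113
Candidate 2: Squares mod 985: 462^1≡462, 462^2≡684, 462^4≡966, 462^8≡361; 13 = 8 + 4 + 1, so 462^13 ≡ 361·966·462 ≡ 872 (mod 985)
Candidate 3: Squares mod 985: 524^1≡524, 524^2≡746, 524^4≡976, 524^8≡81; 13 = 8 + 4 + 1, so 524^13 ≡ 81·976·524 ≡ 184 (mod 985)

1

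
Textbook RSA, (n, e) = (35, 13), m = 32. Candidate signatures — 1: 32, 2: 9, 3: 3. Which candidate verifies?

1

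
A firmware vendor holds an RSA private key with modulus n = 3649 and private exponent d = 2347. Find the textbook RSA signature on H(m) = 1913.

(H(m))^2 ≡ 1913^2 = 3659569 ≡ 3271
(H(m))^4 ≡ 3271^2 = 10699441 ≡ 573
(H(m))^8 ≡ 573^2 = 328329 ≡ 3568
(H(m))^16 ≡ 3568^2 = 12730624 ≡ 2912
(H(m))^32 ≡ 2912^2 = 8479744 ≡ 3117
(H(m))^64 ≡ 3117^2 = 9715689 ≡ 2051
(H(m))^128 ≡ 2051^2 = 4206601 ≡ 2953
(H(m))^256 ≡ 2953^2 = 8720209 ≡ 2748
(H(m))^512 ≡ 2748^2 = 7551504 ≡ 1723
(H(m))^1024 ≡ 1723^2 = 2968729 ≡ 2092
(H(m))^2048 ≡ 2092^2 = 4376464 ≡ 1313
2347 = 2048 + 256 + 32 + 8 + 2 + 1, so (H(m))^2347 ≡ 1313·2748·3117·3568·3271·1913 ≡ 495 (mod 3649)

495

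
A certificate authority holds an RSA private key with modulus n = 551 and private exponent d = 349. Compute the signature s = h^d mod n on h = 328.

h^349 mod 551 = 187

187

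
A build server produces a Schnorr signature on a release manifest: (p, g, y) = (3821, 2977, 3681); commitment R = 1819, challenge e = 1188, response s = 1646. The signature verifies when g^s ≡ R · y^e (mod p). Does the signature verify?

does not verify

g^s mod p:
2977^2 = 8862529 ≡ 1630
2977^4 ≡ 1630^2 = 2656900 ≡ 1305
2977^8 ≡ 1305^2 = 1703025 ≡ 2680
2977^16 ≡ 2680^2 = 7182400 ≡ 2741
2977^32 ≡ 2741^2 = 7513081 ≡ 995
2977^64 ≡ 995^2 = 990025 ≡ 386
2977^128 ≡ 386^2 = 148996 ≡ 3798
2977^256 ≡ 3798^2 = 14424804 ≡ 529
2977^512 ≡ 529^2 = 279841 ≡ 908
2977^1024 ≡ 908^2 = 824464 ≡ 2949
1646 = 1024 + 512 + 64 + 32 + 8 + 4 + 2, so 2977^1646 ≡ 2949·908·386·995·2680·1305·1630 ≡ 1481 (mod 3821)
R · y^e mod p:
3681^2 = 13549761 ≡ 495
3681^4 ≡ 495^2 = 245025 ≡ 481
3681^8 ≡ 481^2 = 231361 ≡ 2101
3681^16 ≡ 2101^2 = 4414201 ≡ 946
3681^32 ≡ 946^2 = 894916 ≡ 802
3681^64 ≡ 802^2 = 643204 ≡ 1276
3681^128 ≡ 1276^2 = 1628176 ≡ 430
3681^256 ≡ 430^2 = 184900 ≡ 1492
3681^512 ≡ 1492^2 = 2226064 ≡ 2242
3681^1024 ≡ 2242^2 = 5026564 ≡ 1949
1188 = 1024 + 128 + 32 + 4, so 3681^1188 ≡ 1949·430·802·481 ≡ 424 (mod 3821)
1819·424 = 771256 ≡ 3235 (mod 3821)
1481 ≠ 3235; the check fails.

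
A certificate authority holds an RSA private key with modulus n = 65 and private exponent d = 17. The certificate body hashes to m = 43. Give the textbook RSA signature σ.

Squares mod 65: m^1≡43, m^2≡29, m^4≡61, m^8≡16, m^16≡61
17 = 16 + 1, so m^17 ≡ 61·43 ≡ 23 (mod 65)

23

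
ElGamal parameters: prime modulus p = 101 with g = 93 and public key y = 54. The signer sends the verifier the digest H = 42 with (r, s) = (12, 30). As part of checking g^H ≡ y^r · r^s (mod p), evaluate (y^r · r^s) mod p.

Squares mod 101: 54^1≡54, 54^2≡88, 54^4≡68, 54^8≡79
12 = 8 + 4, so 54^12 ≡ 79·68 ≡ 19 (mod 101)
Squares mod 101: 12^1≡12, 12^2≡43, 12^4≡31, 12^8≡52, 12^16≡78
30 = 16 + 8 + 4 + 2, so 12^30 ≡ 78·52·31·43 ≡ 17 (mod 101)
y^r · r^s ≡ 19·17 = 323 ≡ 20 (mod 101)

20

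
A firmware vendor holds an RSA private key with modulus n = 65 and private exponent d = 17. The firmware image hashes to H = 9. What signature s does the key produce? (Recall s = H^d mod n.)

29

Squares mod 65: H^1≡9, H^2≡16, H^4≡61, H^8≡16, H^16≡61
17 = 16 + 1, so H^17 ≡ 61·9 ≡ 29 (mod 65)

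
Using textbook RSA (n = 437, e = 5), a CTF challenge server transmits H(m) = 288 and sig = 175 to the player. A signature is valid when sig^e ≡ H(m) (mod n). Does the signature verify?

does not verify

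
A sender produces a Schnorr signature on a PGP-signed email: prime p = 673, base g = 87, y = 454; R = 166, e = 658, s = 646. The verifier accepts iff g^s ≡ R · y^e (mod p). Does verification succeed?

passes

g^s mod p:
87^2 = 7569 ≡ 166
87^4 ≡ 166^2 = 27556 ≡ 636
87^8 ≡ 636^2 = 404496 ≡ 23
87^16 ≡ 23^2 = 529
87^32 ≡ 529^2 = 279841 ≡ 546
87^64 ≡ 546^2 = 298116 ≡ 650
87^128 ≡ 650^2 = 422500 ≡ 529
87^256 ≡ 529^2 = 279841 ≡ 546
87^512 ≡ 546^2 = 298116 ≡ 650
646 = 512 + 128 + 4 + 2, so 87^646 ≡ 650·529·636·166 ≡ 467 (mod 673)
R · y^e mod p:
454^2 = 206116 ≡ 178
454^4 ≡ 178^2 = 31684 ≡ 53
454^8 ≡ 53^2 = 2809 ≡ 117
454^16 ≡ 117^2 = 13689 ≡ 229
454^32 ≡ 229^2 = 52441 ≡ 620
454^64 ≡ 620^2 = 384400 ≡ 117
454^128 ≡ 117^2 = 13689 ≡ 229
454^256 ≡ 229^2 = 52441 ≡ 620
454^512 ≡ 620^2 = 384400 ≡ 117
658 = 512 + 128 + 16 + 2, so 454^658 ≡ 117·229·229·178 ≡ 615 (mod 673)
166·615 = 102090 ≡ 467 (mod 673)
467 ≡ 467 (mod 673); signature holds.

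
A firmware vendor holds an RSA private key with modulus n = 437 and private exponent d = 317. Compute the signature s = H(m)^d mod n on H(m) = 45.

68

(H(m))^2 ≡ 45^2 = 2025 ≡ 277
(H(m))^4 ≡ 277^2 = 76729 ≡ 254
(H(m))^8 ≡ 254^2 = 64516 ≡ 277
(H(m))^16 ≡ 277^2 = 76729 ≡ 254
(H(m))^32 ≡ 254^2 = 64516 ≡ 277
(H(m))^64 ≡ 277^2 = 76729 ≡ 254
(H(m))^128 ≡ 254^2 = 64516 ≡ 277
(H(m))^256 ≡ 277^2 = 76729 ≡ 254
317 = 256 + 32 + 16 + 8 + 4 + 1, so (H(m))^317 ≡ 254·277·254·277·254·45 ≡ 68 (mod 437)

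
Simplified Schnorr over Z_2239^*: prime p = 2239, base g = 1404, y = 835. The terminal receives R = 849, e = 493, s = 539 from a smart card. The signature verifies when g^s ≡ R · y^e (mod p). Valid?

yes

g^s mod p:
1404^2 = 1971216 ≡ 896
1404^4 ≡ 896^2 = 802816 ≡ 1254
1404^8 ≡ 1254^2 = 1572516 ≡ 738
1404^16 ≡ 738^2 = 544644 ≡ 567
1404^32 ≡ 567^2 = 321489 ≡ 1312
1404^64 ≡ 1312^2 = 1721344 ≡ 1792
1404^128 ≡ 1792^2 = 3211264 ≡ 538
1404^256 ≡ 538^2 = 289444 ≡ 613
1404^512 ≡ 613^2 = 375769 ≡ 1856
539 = 512 + 16 + 8 + 2 + 1, so 1404^539 ≡ 1856·567·738·896·1404 ≡ 34 (mod 2239)
R · y^e mod p:
835^2 = 697225 ≡ 896
835^4 ≡ 896^2 = 802816 ≡ 1254
835^8 ≡ 1254^2 = 1572516 ≡ 738
835^16 ≡ 738^2 = 544644 ≡ 567
835^32 ≡ 567^2 = 321489 ≡ 1312
835^64 ≡ 1312^2 = 1721344 ≡ 1792
835^128 ≡ 1792^2 = 3211264 ≡ 538
835^256 ≡ 538^2 = 289444 ≡ 613
493 = 256 + 128 + 64 + 32 + 8 + 4 + 1, so 835^493 ≡ 613·538·1792·1312·738·1254·835 ≡ 1556 (mod 2239)
849·1556 = 1321044 ≡ 34 (mod 2239)
34 ≡ 34 (mod 2239); signature holds.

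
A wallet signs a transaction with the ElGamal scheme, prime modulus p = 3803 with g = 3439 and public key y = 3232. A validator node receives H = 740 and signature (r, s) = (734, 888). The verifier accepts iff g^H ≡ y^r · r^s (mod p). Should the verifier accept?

Left side g^H mod p:
3439^2 = 11826721 ≡ 3194
3439^4 ≡ 3194^2 = 10201636 ≡ 1990
3439^8 ≡ 1990^2 = 3960100 ≡ 1177
3439^16 ≡ 1177^2 = 1385329 ≡ 1037
3439^32 ≡ 1037^2 = 1075369 ≡ 2923
3439^64 ≡ 2923^2 = 8543929 ≡ 2391
3439^128 ≡ 2391^2 = 5716881 ≡ 972
3439^256 ≡ 972^2 = 944784 ≡ 1640
3439^512 ≡ 1640^2 = 2689600 ≡ 879
740 = 512 + 128 + 64 + 32 + 4, so 3439^740 ≡ 879·972·2391·2923·1990 ≡ 1354 (mod 3803)
Right side y^r · r^s mod p:
3232^2 = 10445824 ≡ 2786
3232^4 ≡ 2786^2 = 7761796 ≡ 3676
3232^8 ≡ 3676^2 = 13512976 ≡ 917
3232^16 ≡ 917^2 = 840889 ≡ 426
3232^32 ≡ 426^2 = 181476 ≡ 2735
3232^64 ≡ 2735^2 = 7480225 ≡ 3527
3232^128 ≡ 3527^2 = 12439729 ≡ 116
3232^256 ≡ 116^2 = 13456 ≡ 2047
3232^512 ≡ 2047^2 = 4190209 ≡ 3106
734 = 512 + 128 + 64 + 16 + 8 + 4 + 2, so 3232^734 ≡ 3106·116·3527·426·917·3676·2786 ≡ 2740 (mod 3803)
734^2 = 538756 ≡ 2533
734^4 ≡ 2533^2 = 6416089 ≡ 428
734^8 ≡ 428^2 = 183184 ≡ 640
734^16 ≡ 640^2 = 409600 ≡ 2679
734^32 ≡ 2679^2 = 7177041 ≡ 780
734^64 ≡ 780^2 = 608400 ≡ 3723
734^128 ≡ 3723^2 = 13860729 ≡ 2597
734^256 ≡ 2597^2 = 6744409 ≡ 1690
734^512 ≡ 1690^2 = 2856100 ≡ 47
888 = 512 + 256 + 64 + 32 + 16 + 8, so 734^888 ≡ 47·1690·3723·780·2679·640 ≡ 3276 (mod 3803)
2740·3276 = 8976240 ≡ 1160 (mod 3803)
1354 ≠ 1160, so verification fails.

reject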